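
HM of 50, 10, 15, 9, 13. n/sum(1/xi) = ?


Sum of reciprocals = 1/50 + 1/10 + 1/15 + 1/9 + 1/13 = 0.374701
HM = 5/0.374701 = 13.3440

HM = 13.3440


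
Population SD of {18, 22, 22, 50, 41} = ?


Mean = 30.6000
Variance = 158.2400
SD = sqrt(158.2400) = 12.5793

SD = 12.5793


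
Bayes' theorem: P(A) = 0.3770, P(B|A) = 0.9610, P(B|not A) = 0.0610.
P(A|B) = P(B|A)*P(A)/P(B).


P(B) = P(B|A)*P(A) + P(B|A')*P(A')
= 0.9610*0.3770 + 0.0610*0.6230
= 0.362297 + 0.038003 = 0.400300
P(A|B) = 0.362297/0.400300 = 0.9051

P(A|B) = 0.9051


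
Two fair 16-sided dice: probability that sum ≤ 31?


Total outcomes = 16×16 = 256
Favorable (sum ≤ 31): 255
P = 255/256 = 0.9961

P = 0.9961


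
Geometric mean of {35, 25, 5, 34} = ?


Product = 35 × 25 × 5 × 34 = 148750
GM = 148750^(1/4) = 19.6388

GM = 19.6388


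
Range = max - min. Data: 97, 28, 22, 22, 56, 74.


Max = 97, Min = 22
Range = 97 - 22 = 75

Range = 75


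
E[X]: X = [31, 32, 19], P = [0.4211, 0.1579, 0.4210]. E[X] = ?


E[X] = 31*0.4211 + 32*0.1579 + 19*0.4210
= 13.0541 + 5.0528 + 7.9990
= 26.1059

E[X] = 26.1059


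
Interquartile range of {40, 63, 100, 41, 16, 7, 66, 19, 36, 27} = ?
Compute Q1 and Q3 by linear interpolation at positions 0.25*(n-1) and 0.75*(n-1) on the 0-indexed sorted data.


Sorted: 7, 16, 19, 27, 36, 40, 41, 63, 66, 100
Q1 (25th %ile) = 21.0000
Q3 (75th %ile) = 57.5000
IQR = 57.5000 - 21.0000 = 36.5000

IQR = 36.5000


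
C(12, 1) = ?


C(12,1) = 12!/(1! × 11!)
= 479001600/(1 × 39916800)
= 12

C(12,1) = 12


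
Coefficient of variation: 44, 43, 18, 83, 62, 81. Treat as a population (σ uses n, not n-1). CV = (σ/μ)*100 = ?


Mean = 55.1667
SD = 22.8868
CV = (22.8868/55.1667)*100 = 41.4866%

CV = 41.4866%


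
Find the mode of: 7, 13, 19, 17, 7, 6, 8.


Frequencies: 6:1, 7:2, 8:1, 13:1, 17:1, 19:1
Max frequency = 2
Mode = 7

Mode = 7


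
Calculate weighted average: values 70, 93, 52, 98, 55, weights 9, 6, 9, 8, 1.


Numerator = 70*9 + 93*6 + 52*9 + 98*8 + 55*1 = 2495
Denominator = 9 + 6 + 9 + 8 + 1 = 33
WM = 2495/33 = 75.6061

WM = 75.6061


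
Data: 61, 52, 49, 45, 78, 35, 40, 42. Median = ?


Sorted: 35, 40, 42, 45, 49, 52, 61, 78
n = 8 (even)
Middle values: 45 and 49
Median = (45+49)/2 = 47.0000

Median = 47.0000


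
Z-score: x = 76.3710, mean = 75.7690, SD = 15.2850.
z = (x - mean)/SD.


z = (76.3710 - 75.7690)/15.2850
= 0.6020/15.2850
= 0.0394

z = 0.0394


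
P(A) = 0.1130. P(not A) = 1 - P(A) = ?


P(not A) = 1 - 0.1130 = 0.8870

P(not A) = 0.8870


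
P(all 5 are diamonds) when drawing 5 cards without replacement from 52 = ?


P(all diamonds) = (13/52) × (12/51) × (11/50) × (10/49) × (9/48)
= 0.0005

P = 0.0005


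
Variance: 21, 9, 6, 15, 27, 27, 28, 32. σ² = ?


Mean = 20.6250
Squared deviations: 0.1406, 135.1406, 213.8906, 31.6406, 40.6406, 40.6406, 54.3906, 129.3906
Sum = 645.8750
Variance = 645.8750/8 = 80.7344

Variance = 80.7344


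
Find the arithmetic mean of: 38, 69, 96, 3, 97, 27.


Sum = 38 + 69 + 96 + 3 + 97 + 27 = 330
n = 6
Mean = 330/6 = 55.0000

Mean = 55.0000


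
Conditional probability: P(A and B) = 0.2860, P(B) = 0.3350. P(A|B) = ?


P(A|B) = 0.2860/0.3350 = 0.8537

P(A|B) = 0.8537


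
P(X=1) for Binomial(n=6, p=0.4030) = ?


C(6,1) = 6
p^1 = 0.403000
(1-p)^5 = 0.075835
P = 6 * 0.403000 * 0.075835 = 0.1834

P(X=1) = 0.1834


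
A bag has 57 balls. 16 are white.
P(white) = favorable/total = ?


P = 16/57 = 0.2807

P = 0.2807


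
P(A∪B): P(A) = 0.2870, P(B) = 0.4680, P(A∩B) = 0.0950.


P(A∪B) = 0.2870 + 0.4680 - 0.0950
= 0.7550 - 0.0950
= 0.6600

P(A∪B) = 0.6600


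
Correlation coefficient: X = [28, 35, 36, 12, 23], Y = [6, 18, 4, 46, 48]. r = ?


Mean X = 26.8000, Mean Y = 24.4000
SD X = 8.795453, SD Y = 19.074590
Cov = -134.320000
r = -134.320000/(8.795453*19.074590) = -0.8006

r = -0.8006


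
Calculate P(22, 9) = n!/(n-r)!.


P(22,9) = 22!/13!
= 1124000727777607680000/6227020800
= 180503769600

P(22,9) = 180503769600


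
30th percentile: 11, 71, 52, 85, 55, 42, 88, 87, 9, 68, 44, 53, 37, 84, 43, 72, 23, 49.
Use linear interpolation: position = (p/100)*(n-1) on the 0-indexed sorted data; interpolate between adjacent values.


Sorted: 9, 11, 23, 37, 42, 43, 44, 49, 52, 53, 55, 68, 71, 72, 84, 85, 87, 88
n = 18
Index = 30/100 * 17 = 5.1000
Lower = data[5] = 43, Upper = data[6] = 44
P30 = 43 + 0.1000*(1) = 43.1000

P30 = 43.1000


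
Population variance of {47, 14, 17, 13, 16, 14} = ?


Mean = 20.1667
Squared deviations: 720.0278, 38.0278, 10.0278, 51.3611, 17.3611, 38.0278
Sum = 874.8333
Variance = 874.8333/6 = 145.8056

Variance = 145.8056


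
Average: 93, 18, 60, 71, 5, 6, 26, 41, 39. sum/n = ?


Sum = 93 + 18 + 60 + 71 + 5 + 6 + 26 + 41 + 39 = 359
n = 9
Mean = 359/9 = 39.8889

Mean = 39.8889


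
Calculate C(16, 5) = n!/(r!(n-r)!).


C(16,5) = 16!/(5! × 11!)
= 20922789888000/(120 × 39916800)
= 4368

C(16,5) = 4368


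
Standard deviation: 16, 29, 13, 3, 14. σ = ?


Mean = 15.0000
Variance = 69.2000
SD = sqrt(69.2000) = 8.3187

SD = 8.3187


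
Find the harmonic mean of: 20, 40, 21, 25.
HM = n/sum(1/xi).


Sum of reciprocals = 1/20 + 1/40 + 1/21 + 1/25 = 0.162619
HM = 4/0.162619 = 24.5974

HM = 24.5974


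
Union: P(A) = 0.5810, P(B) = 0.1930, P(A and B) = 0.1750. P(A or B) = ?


P(A∪B) = 0.5810 + 0.1930 - 0.1750
= 0.7740 - 0.1750
= 0.5990

P(A∪B) = 0.5990


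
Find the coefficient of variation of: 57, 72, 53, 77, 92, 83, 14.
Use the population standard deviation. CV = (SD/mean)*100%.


Mean = 64.0000
SD = 24.0476
CV = (24.0476/64.0000)*100 = 37.5743%

CV = 37.5743%


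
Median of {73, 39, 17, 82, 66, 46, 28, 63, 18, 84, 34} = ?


Sorted: 17, 18, 28, 34, 39, 46, 63, 66, 73, 82, 84
n = 11 (odd)
Middle value = 46

Median = 46


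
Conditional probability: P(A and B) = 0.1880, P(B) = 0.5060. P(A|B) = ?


P(A|B) = 0.1880/0.5060 = 0.3715

P(A|B) = 0.3715


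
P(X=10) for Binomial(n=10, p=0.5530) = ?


C(10,10) = 1
p^10 = 0.002675
(1-p)^0 = 1.000000
P = 1 * 0.002675 * 1.000000 = 0.0027

P(X=10) = 0.0027


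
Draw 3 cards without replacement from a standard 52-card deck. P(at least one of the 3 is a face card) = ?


P(at least one) = 1 - P(none)
P(none) = (40/52) × (39/51) × (38/50) = 0.447059
P(at least one) = 1 - 0.447059 = 0.5529

P = 0.5529


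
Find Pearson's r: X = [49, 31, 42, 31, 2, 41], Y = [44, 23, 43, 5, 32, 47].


Mean X = 32.6667, Mean Y = 32.3333
SD X = 15.107026, SD Y = 14.715827
Cov = 80.611111
r = 80.611111/(15.107026*14.715827) = 0.3626

r = 0.3626


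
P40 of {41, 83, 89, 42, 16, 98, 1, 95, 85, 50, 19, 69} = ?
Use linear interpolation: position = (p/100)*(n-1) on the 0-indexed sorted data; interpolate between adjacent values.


Sorted: 1, 16, 19, 41, 42, 50, 69, 83, 85, 89, 95, 98
n = 12
Index = 40/100 * 11 = 4.4000
Lower = data[4] = 42, Upper = data[5] = 50
P40 = 42 + 0.4000*(8) = 45.2000

P40 = 45.2000


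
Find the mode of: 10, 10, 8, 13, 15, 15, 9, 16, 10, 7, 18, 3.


Frequencies: 3:1, 7:1, 8:1, 9:1, 10:3, 13:1, 15:2, 16:1, 18:1
Max frequency = 3
Mode = 10

Mode = 10


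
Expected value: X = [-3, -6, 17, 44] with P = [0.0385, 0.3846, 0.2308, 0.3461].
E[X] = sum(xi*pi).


E[X] = -3*0.0385 - 6*0.3846 + 17*0.2308 + 44*0.3461
= -0.1155 - 2.3076 + 3.9236 + 15.2284
= 16.7289

E[X] = 16.7289


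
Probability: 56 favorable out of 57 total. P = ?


P = 56/57 = 0.9825

P = 0.9825


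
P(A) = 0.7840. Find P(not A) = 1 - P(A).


P(not A) = 1 - 0.7840 = 0.2160

P(not A) = 0.2160


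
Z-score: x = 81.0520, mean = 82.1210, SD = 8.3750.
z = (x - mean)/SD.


z = (81.0520 - 82.1210)/8.3750
= -1.0690/8.3750
= -0.1276

z = -0.1276


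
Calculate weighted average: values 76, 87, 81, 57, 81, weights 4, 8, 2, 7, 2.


Numerator = 76*4 + 87*8 + 81*2 + 57*7 + 81*2 = 1723
Denominator = 4 + 8 + 2 + 7 + 2 = 23
WM = 1723/23 = 74.9130

WM = 74.9130


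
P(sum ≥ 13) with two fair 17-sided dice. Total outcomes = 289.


Total outcomes = 17×17 = 289
Favorable (sum ≥ 13): 223
P = 223/289 = 0.7716

P = 0.7716


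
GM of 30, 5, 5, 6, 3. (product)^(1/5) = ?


Product = 30 × 5 × 5 × 6 × 3 = 13500
GM = 13500^(1/5) = 6.6999

GM = 6.6999


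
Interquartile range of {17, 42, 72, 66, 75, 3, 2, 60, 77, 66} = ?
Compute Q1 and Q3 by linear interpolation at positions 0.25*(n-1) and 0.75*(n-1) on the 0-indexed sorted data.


Sorted: 2, 3, 17, 42, 60, 66, 66, 72, 75, 77
Q1 (25th %ile) = 23.2500
Q3 (75th %ile) = 70.5000
IQR = 70.5000 - 23.2500 = 47.2500

IQR = 47.2500


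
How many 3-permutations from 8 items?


P(8,3) = 8!/5!
= 40320/120
= 336

P(8,3) = 336


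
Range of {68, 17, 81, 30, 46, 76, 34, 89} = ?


Max = 89, Min = 17
Range = 89 - 17 = 72

Range = 72


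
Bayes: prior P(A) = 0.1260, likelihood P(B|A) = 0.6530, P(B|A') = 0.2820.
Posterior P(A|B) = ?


P(B) = P(B|A)*P(A) + P(B|A')*P(A')
= 0.6530*0.1260 + 0.2820*0.8740
= 0.082278 + 0.246468 = 0.328746
P(A|B) = 0.082278/0.328746 = 0.2503

P(A|B) = 0.2503


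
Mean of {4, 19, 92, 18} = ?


Sum = 4 + 19 + 92 + 18 = 133
n = 4
Mean = 133/4 = 33.2500

Mean = 33.2500


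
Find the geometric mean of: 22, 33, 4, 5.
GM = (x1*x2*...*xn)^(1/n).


Product = 22 × 33 × 4 × 5 = 14520
GM = 14520^(1/4) = 10.9772

GM = 10.9772


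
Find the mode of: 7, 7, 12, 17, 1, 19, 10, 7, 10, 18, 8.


Frequencies: 1:1, 7:3, 8:1, 10:2, 12:1, 17:1, 18:1, 19:1
Max frequency = 3
Mode = 7

Mode = 7


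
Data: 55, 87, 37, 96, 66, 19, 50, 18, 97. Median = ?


Sorted: 18, 19, 37, 50, 55, 66, 87, 96, 97
n = 9 (odd)
Middle value = 55

Median = 55


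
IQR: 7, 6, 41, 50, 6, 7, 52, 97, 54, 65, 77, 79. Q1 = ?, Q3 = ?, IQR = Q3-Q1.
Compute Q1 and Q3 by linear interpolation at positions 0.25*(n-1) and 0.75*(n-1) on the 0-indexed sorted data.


Sorted: 6, 6, 7, 7, 41, 50, 52, 54, 65, 77, 79, 97
Q1 (25th %ile) = 7.0000
Q3 (75th %ile) = 68.0000
IQR = 68.0000 - 7.0000 = 61.0000

IQR = 61.0000


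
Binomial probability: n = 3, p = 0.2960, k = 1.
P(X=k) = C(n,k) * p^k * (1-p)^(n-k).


C(3,1) = 3
p^1 = 0.296000
(1-p)^2 = 0.495616
P = 3 * 0.296000 * 0.495616 = 0.4401

P(X=1) = 0.4401


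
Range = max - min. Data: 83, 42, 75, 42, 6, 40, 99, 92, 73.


Max = 99, Min = 6
Range = 99 - 6 = 93

Range = 93


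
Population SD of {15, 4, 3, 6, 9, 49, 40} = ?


Mean = 18.0000
Variance = 300.0000
SD = sqrt(300.0000) = 17.3205

SD = 17.3205


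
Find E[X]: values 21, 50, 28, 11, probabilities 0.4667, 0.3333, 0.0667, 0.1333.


E[X] = 21*0.4667 + 50*0.3333 + 28*0.0667 + 11*0.1333
= 9.8007 + 16.6650 + 1.8676 + 1.4663
= 29.7996

E[X] = 29.7996


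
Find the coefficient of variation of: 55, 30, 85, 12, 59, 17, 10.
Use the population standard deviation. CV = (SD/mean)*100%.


Mean = 38.2857
SD = 26.4668
CV = (26.4668/38.2857)*100 = 69.1296%

CV = 69.1296%


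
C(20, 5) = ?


C(20,5) = 20!/(5! × 15!)
= 2432902008176640000/(120 × 1307674368000)
= 15504

C(20,5) = 15504


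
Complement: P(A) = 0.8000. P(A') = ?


P(not A) = 1 - 0.8000 = 0.2000

P(not A) = 0.2000


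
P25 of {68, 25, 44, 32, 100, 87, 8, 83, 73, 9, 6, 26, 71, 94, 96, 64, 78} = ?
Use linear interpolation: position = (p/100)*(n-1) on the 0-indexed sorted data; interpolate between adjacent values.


Sorted: 6, 8, 9, 25, 26, 32, 44, 64, 68, 71, 73, 78, 83, 87, 94, 96, 100
n = 17
Index = 25/100 * 16 = 4.0000
Lower = data[4] = 26, Upper = data[5] = 32
P25 = 26 + 0*(6) = 26.0000

P25 = 26.0000


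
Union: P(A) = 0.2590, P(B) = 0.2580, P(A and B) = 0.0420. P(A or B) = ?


P(A∪B) = 0.2590 + 0.2580 - 0.0420
= 0.5170 - 0.0420
= 0.4750

P(A∪B) = 0.4750


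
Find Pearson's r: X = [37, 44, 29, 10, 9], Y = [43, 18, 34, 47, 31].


Mean X = 25.8000, Mean Y = 34.6000
SD X = 14.133648, SD Y = 10.131140
Cov = -69.080000
r = -69.080000/(14.133648*10.131140) = -0.4824

r = -0.4824


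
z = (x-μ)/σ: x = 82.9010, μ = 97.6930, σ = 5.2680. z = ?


z = (82.9010 - 97.6930)/5.2680
= -14.7920/5.2680
= -2.8079

z = -2.8079


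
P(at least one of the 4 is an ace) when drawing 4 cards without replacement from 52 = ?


P(at least one) = 1 - P(none)
P(none) = (48/52) × (47/51) × (46/50) × (45/49) = 0.718737
P(at least one) = 1 - 0.718737 = 0.2813

P = 0.2813


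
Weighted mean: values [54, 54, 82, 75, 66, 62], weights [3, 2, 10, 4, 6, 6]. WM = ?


Numerator = 54*3 + 54*2 + 82*10 + 75*4 + 66*6 + 62*6 = 2158
Denominator = 3 + 2 + 10 + 4 + 6 + 6 = 31
WM = 2158/31 = 69.6129

WM = 69.6129


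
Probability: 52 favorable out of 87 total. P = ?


P = 52/87 = 0.5977

P = 0.5977


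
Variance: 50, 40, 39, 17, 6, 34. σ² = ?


Mean = 31.0000
Squared deviations: 361.0000, 81.0000, 64.0000, 196.0000, 625.0000, 9.0000
Sum = 1336.0000
Variance = 1336.0000/6 = 222.6667

Variance = 222.6667


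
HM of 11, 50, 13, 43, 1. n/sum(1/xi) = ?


Sum of reciprocals = 1/11 + 1/50 + 1/13 + 1/43 + 1/1 = 1.211088
HM = 5/1.211088 = 4.1285

HM = 4.1285


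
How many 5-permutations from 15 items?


P(15,5) = 15!/10!
= 1307674368000/3628800
= 360360

P(15,5) = 360360


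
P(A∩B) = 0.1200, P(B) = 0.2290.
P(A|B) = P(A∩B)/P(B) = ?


P(A|B) = 0.1200/0.2290 = 0.5240

P(A|B) = 0.5240


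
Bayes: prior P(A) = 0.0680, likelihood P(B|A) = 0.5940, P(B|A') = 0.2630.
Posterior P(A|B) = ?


P(B) = P(B|A)*P(A) + P(B|A')*P(A')
= 0.5940*0.0680 + 0.2630*0.9320
= 0.040392 + 0.245116 = 0.285508
P(A|B) = 0.040392/0.285508 = 0.1415

P(A|B) = 0.1415


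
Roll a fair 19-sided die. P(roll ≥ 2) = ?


Favorable outcomes (roll ≥ 2): 18
Total outcomes = 19
P = 18/19 = 0.9474

P = 0.9474


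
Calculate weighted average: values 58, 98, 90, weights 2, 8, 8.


Numerator = 58*2 + 98*8 + 90*8 = 1620
Denominator = 2 + 8 + 8 = 18
WM = 1620/18 = 90.0000

WM = 90.0000


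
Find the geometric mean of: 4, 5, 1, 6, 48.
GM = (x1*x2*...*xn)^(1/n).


Product = 4 × 5 × 1 × 6 × 48 = 5760
GM = 5760^(1/5) = 5.6505

GM = 5.6505


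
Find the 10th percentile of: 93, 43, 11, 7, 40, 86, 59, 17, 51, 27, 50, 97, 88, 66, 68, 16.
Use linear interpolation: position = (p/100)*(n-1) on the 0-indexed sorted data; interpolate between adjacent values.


Sorted: 7, 11, 16, 17, 27, 40, 43, 50, 51, 59, 66, 68, 86, 88, 93, 97
n = 16
Index = 10/100 * 15 = 1.5000
Lower = data[1] = 11, Upper = data[2] = 16
P10 = 11 + 0.5000*(5) = 13.5000

P10 = 13.5000


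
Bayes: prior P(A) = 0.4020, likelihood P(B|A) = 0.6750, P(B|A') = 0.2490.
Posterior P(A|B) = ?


P(B) = P(B|A)*P(A) + P(B|A')*P(A')
= 0.6750*0.4020 + 0.2490*0.5980
= 0.271350 + 0.148902 = 0.420252
P(A|B) = 0.271350/0.420252 = 0.6457

P(A|B) = 0.6457


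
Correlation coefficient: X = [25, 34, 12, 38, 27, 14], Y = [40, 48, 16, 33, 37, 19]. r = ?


Mean X = 25.0000, Mean Y = 32.1667
SD X = 9.521905, SD Y = 11.334559
Cov = 86.333333
r = 86.333333/(9.521905*11.334559) = 0.7999

r = 0.7999


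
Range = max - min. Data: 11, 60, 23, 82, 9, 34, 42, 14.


Max = 82, Min = 9
Range = 82 - 9 = 73

Range = 73


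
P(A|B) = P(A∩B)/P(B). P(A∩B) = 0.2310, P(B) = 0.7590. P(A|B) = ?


P(A|B) = 0.2310/0.7590 = 0.3043

P(A|B) = 0.3043


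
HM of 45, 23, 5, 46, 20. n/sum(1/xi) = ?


Sum of reciprocals = 1/45 + 1/23 + 1/5 + 1/46 + 1/20 = 0.337440
HM = 5/0.337440 = 14.8175

HM = 14.8175


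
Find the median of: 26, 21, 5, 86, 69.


Sorted: 5, 21, 26, 69, 86
n = 5 (odd)
Middle value = 26

Median = 26


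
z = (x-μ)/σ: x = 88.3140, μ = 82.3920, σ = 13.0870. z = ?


z = (88.3140 - 82.3920)/13.0870
= 5.9220/13.0870
= 0.4525

z = 0.4525


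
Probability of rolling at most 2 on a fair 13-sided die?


Favorable outcomes (roll ≤ 2): 2
Total outcomes = 13
P = 2/13 = 0.1538

P = 0.1538


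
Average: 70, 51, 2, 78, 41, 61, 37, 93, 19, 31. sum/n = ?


Sum = 70 + 51 + 2 + 78 + 41 + 61 + 37 + 93 + 19 + 31 = 483
n = 10
Mean = 483/10 = 48.3000

Mean = 48.3000


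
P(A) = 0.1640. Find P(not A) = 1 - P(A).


P(not A) = 1 - 0.1640 = 0.8360

P(not A) = 0.8360


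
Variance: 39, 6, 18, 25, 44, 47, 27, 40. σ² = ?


Mean = 30.7500
Squared deviations: 68.0625, 612.5625, 162.5625, 33.0625, 175.5625, 264.0625, 14.0625, 85.5625
Sum = 1415.5000
Variance = 1415.5000/8 = 176.9375

Variance = 176.9375


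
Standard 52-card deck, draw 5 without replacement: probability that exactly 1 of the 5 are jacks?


Hypergeometric: P(X=1) = C(4,1)·C(48,4) / C(52,5)
= 4 × 194580 / 2598960
= 778320/2598960 = 0.2995

P = 0.2995


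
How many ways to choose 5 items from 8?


C(8,5) = 8!/(5! × 3!)
= 40320/(120 × 6)
= 56

C(8,5) = 56


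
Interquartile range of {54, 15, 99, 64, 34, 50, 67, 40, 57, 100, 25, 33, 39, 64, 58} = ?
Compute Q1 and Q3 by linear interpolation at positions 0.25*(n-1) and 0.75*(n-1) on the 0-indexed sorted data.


Sorted: 15, 25, 33, 34, 39, 40, 50, 54, 57, 58, 64, 64, 67, 99, 100
Q1 (25th %ile) = 36.5000
Q3 (75th %ile) = 64.0000
IQR = 64.0000 - 36.5000 = 27.5000

IQR = 27.5000


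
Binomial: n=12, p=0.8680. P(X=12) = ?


C(12,12) = 1
p^12 = 0.182910
(1-p)^0 = 1.000000
P = 1 * 0.182910 * 1.000000 = 0.1829

P(X=12) = 0.1829


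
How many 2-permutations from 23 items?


P(23,2) = 23!/21!
= 25852016738884976640000/51090942171709440000
= 506

P(23,2) = 506


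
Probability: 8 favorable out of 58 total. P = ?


P = 8/58 = 0.1379

P = 0.1379


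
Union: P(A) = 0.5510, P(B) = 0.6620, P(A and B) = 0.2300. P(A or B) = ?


P(A∪B) = 0.5510 + 0.6620 - 0.2300
= 1.2130 - 0.2300
= 0.9830

P(A∪B) = 0.9830


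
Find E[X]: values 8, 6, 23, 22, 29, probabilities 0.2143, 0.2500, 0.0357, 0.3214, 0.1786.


E[X] = 8*0.2143 + 6*0.2500 + 23*0.0357 + 22*0.3214 + 29*0.1786
= 1.7144 + 1.5000 + 0.8211 + 7.0708 + 5.1794
= 16.2857

E[X] = 16.2857


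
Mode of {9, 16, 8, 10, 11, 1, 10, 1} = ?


Frequencies: 1:2, 8:1, 9:1, 10:2, 11:1, 16:1
Max frequency = 2
Mode = 1, 10

Mode = 1, 10


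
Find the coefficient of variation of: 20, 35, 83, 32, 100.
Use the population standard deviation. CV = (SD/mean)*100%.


Mean = 54.0000
SD = 31.4897
CV = (31.4897/54.0000)*100 = 58.3142%

CV = 58.3142%


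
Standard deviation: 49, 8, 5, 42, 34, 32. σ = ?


Mean = 28.3333
Variance = 269.5556
SD = sqrt(269.5556) = 16.4181

SD = 16.4181


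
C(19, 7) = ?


C(19,7) = 19!/(7! × 12!)
= 121645100408832000/(5040 × 479001600)
= 50388

C(19,7) = 50388


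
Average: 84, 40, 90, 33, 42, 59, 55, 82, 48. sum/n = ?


Sum = 84 + 40 + 90 + 33 + 42 + 59 + 55 + 82 + 48 = 533
n = 9
Mean = 533/9 = 59.2222

Mean = 59.2222


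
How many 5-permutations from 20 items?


P(20,5) = 20!/15!
= 2432902008176640000/1307674368000
= 1860480

P(20,5) = 1860480


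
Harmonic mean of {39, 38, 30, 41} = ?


Sum of reciprocals = 1/39 + 1/38 + 1/30 + 1/41 = 0.109680
HM = 4/0.109680 = 36.4696

HM = 36.4696


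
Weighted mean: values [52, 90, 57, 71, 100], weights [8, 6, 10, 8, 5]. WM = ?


Numerator = 52*8 + 90*6 + 57*10 + 71*8 + 100*5 = 2594
Denominator = 8 + 6 + 10 + 8 + 5 = 37
WM = 2594/37 = 70.1081

WM = 70.1081


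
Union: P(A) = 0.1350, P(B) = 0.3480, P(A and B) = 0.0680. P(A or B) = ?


P(A∪B) = 0.1350 + 0.3480 - 0.0680
= 0.4830 - 0.0680
= 0.4150

P(A∪B) = 0.4150


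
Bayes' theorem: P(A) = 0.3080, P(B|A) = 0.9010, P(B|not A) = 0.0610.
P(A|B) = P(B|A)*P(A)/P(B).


P(B) = P(B|A)*P(A) + P(B|A')*P(A')
= 0.9010*0.3080 + 0.0610*0.6920
= 0.277508 + 0.042212 = 0.319720
P(A|B) = 0.277508/0.319720 = 0.8680

P(A|B) = 0.8680


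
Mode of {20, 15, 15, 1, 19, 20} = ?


Frequencies: 1:1, 15:2, 19:1, 20:2
Max frequency = 2
Mode = 15, 20

Mode = 15, 20


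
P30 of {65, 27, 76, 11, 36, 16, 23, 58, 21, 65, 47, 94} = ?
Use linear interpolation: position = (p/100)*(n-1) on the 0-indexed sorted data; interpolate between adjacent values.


Sorted: 11, 16, 21, 23, 27, 36, 47, 58, 65, 65, 76, 94
n = 12
Index = 30/100 * 11 = 3.3000
Lower = data[3] = 23, Upper = data[4] = 27
P30 = 23 + 0.3000*(4) = 24.2000

P30 = 24.2000


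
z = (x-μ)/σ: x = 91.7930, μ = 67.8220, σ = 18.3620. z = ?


z = (91.7930 - 67.8220)/18.3620
= 23.9710/18.3620
= 1.3055

z = 1.3055


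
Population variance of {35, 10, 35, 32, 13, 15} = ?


Mean = 23.3333
Squared deviations: 136.1111, 177.7778, 136.1111, 75.1111, 106.7778, 69.4444
Sum = 701.3333
Variance = 701.3333/6 = 116.8889

Variance = 116.8889


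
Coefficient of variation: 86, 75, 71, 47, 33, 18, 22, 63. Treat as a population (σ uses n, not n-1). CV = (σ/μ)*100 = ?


Mean = 51.8750
SD = 24.0023
CV = (24.0023/51.8750)*100 = 46.2695%

CV = 46.2695%


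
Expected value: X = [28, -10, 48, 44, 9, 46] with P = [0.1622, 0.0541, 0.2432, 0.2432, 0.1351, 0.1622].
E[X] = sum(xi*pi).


E[X] = 28*0.1622 - 10*0.0541 + 48*0.2432 + 44*0.2432 + 9*0.1351 + 46*0.1622
= 4.5416 - 0.5410 + 11.6736 + 10.7008 + 1.2159 + 7.4612
= 35.0521

E[X] = 35.0521


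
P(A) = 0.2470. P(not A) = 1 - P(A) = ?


P(not A) = 1 - 0.2470 = 0.7530

P(not A) = 0.7530


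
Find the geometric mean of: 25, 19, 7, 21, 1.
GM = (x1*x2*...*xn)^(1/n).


Product = 25 × 19 × 7 × 21 × 1 = 69825
GM = 69825^(1/5) = 9.3068

GM = 9.3068


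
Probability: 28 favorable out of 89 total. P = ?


P = 28/89 = 0.3146

P = 0.3146


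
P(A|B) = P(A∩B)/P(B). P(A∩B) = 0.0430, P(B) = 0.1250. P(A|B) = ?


P(A|B) = 0.0430/0.1250 = 0.3440

P(A|B) = 0.3440


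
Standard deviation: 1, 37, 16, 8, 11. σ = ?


Mean = 14.6000
Variance = 149.0400
SD = sqrt(149.0400) = 12.2082

SD = 12.2082


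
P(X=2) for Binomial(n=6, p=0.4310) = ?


C(6,2) = 15
p^2 = 0.185761
(1-p)^4 = 0.104821
P = 15 * 0.185761 * 0.104821 = 0.2921

P(X=2) = 0.2921


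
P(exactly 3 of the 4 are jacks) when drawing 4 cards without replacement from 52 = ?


Hypergeometric: P(X=3) = C(4,3)·C(48,1) / C(52,4)
= 4 × 48 / 270725
= 192/270725 = 0.0007

P = 0.0007


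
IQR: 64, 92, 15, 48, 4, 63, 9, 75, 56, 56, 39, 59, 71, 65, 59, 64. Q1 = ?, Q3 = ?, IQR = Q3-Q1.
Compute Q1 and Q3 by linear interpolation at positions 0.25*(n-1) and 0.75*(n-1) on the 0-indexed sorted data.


Sorted: 4, 9, 15, 39, 48, 56, 56, 59, 59, 63, 64, 64, 65, 71, 75, 92
Q1 (25th %ile) = 45.7500
Q3 (75th %ile) = 64.2500
IQR = 64.2500 - 45.7500 = 18.5000

IQR = 18.5000


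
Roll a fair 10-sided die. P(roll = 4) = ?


Favorable outcomes (roll = 4): 1
Total outcomes = 10
P = 1/10 = 0.1000

P = 0.1000


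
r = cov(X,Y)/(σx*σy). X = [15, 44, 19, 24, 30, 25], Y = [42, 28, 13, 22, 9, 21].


Mean X = 26.1667, Mean Y = 22.5000
SD X = 9.263129, SD Y = 10.688779
Cov = -16.750000
r = -16.750000/(9.263129*10.688779) = -0.1692

r = -0.1692


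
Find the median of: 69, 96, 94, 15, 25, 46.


Sorted: 15, 25, 46, 69, 94, 96
n = 6 (even)
Middle values: 46 and 69
Median = (46+69)/2 = 57.5000

Median = 57.5000


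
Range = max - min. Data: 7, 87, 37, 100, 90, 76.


Max = 100, Min = 7
Range = 100 - 7 = 93

Range = 93


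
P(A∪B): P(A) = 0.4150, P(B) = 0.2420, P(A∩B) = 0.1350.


P(A∪B) = 0.4150 + 0.2420 - 0.1350
= 0.6570 - 0.1350
= 0.5220

P(A∪B) = 0.5220


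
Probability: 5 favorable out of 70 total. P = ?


P = 5/70 = 0.0714

P = 0.0714


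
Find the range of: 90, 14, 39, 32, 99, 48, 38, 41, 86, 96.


Max = 99, Min = 14
Range = 99 - 14 = 85

Range = 85


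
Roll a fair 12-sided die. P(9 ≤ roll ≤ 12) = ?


Favorable outcomes (9 ≤ roll ≤ 12): 4
Total outcomes = 12
P = 4/12 = 0.3333

P = 0.3333


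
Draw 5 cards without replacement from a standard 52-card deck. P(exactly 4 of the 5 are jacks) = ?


Hypergeometric: P(X=4) = C(4,4)·C(48,1) / C(52,5)
= 1 × 48 / 2598960
= 48/2598960 = 1.8469e-05

P = 1.8469e-05


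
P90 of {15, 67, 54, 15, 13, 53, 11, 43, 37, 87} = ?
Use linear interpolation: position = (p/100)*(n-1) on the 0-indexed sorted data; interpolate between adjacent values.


Sorted: 11, 13, 15, 15, 37, 43, 53, 54, 67, 87
n = 10
Index = 90/100 * 9 = 8.1000
Lower = data[8] = 67, Upper = data[9] = 87
P90 = 67 + 0.1000*(20) = 69.0000

P90 = 69.0000


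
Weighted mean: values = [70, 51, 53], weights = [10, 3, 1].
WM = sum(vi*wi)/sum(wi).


Numerator = 70*10 + 51*3 + 53*1 = 906
Denominator = 10 + 3 + 1 = 14
WM = 906/14 = 64.7143

WM = 64.7143


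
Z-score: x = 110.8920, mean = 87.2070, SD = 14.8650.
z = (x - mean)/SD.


z = (110.8920 - 87.2070)/14.8650
= 23.6850/14.8650
= 1.5933

z = 1.5933


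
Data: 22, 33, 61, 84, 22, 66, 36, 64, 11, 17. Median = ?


Sorted: 11, 17, 22, 22, 33, 36, 61, 64, 66, 84
n = 10 (even)
Middle values: 33 and 36
Median = (33+36)/2 = 34.5000

Median = 34.5000


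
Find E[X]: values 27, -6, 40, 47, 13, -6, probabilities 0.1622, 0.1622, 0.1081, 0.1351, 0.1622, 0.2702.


E[X] = 27*0.1622 - 6*0.1622 + 40*0.1081 + 47*0.1351 + 13*0.1622 - 6*0.2702
= 4.3794 - 0.9732 + 4.3240 + 6.3497 + 2.1086 - 1.6212
= 14.5673

E[X] = 14.5673


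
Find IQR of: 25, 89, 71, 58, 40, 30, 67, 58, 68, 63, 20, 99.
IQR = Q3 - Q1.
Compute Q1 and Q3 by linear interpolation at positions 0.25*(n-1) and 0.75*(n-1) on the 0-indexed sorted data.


Sorted: 20, 25, 30, 40, 58, 58, 63, 67, 68, 71, 89, 99
Q1 (25th %ile) = 37.5000
Q3 (75th %ile) = 68.7500
IQR = 68.7500 - 37.5000 = 31.2500

IQR = 31.2500


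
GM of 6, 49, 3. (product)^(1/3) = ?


Product = 6 × 49 × 3 = 882
GM = 882^(1/3) = 9.5901

GM = 9.5901


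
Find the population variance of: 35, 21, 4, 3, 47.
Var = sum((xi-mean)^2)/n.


Mean = 22.0000
Squared deviations: 169.0000, 1.0000, 324.0000, 361.0000, 625.0000
Sum = 1480.0000
Variance = 1480.0000/5 = 296.0000

Variance = 296.0000


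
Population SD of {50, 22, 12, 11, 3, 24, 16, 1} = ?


Mean = 17.3750
Variance = 209.4844
SD = sqrt(209.4844) = 14.4736

SD = 14.4736


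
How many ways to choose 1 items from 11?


C(11,1) = 11!/(1! × 10!)
= 39916800/(1 × 3628800)
= 11

C(11,1) = 11


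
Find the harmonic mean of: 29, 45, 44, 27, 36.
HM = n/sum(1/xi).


Sum of reciprocals = 1/29 + 1/45 + 1/44 + 1/27 + 1/36 = 0.144247
HM = 5/0.144247 = 34.6627

HM = 34.6627


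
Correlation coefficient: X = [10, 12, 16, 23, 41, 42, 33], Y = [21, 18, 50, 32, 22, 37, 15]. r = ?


Mean X = 25.2857, Mean Y = 27.8571
SD X = 12.463825, SD Y = 11.556428
Cov = -2.530612
r = -2.530612/(12.463825*11.556428) = -0.0176

r = -0.0176


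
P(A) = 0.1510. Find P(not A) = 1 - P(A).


P(not A) = 1 - 0.1510 = 0.8490

P(not A) = 0.8490


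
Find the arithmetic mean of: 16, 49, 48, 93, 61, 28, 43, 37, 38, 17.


Sum = 16 + 49 + 48 + 93 + 61 + 28 + 43 + 37 + 38 + 17 = 430
n = 10
Mean = 430/10 = 43.0000

Mean = 43.0000


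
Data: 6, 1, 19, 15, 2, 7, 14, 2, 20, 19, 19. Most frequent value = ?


Frequencies: 1:1, 2:2, 6:1, 7:1, 14:1, 15:1, 19:3, 20:1
Max frequency = 3
Mode = 19

Mode = 19


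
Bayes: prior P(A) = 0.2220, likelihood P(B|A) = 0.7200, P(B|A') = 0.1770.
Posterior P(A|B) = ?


P(B) = P(B|A)*P(A) + P(B|A')*P(A')
= 0.7200*0.2220 + 0.1770*0.7780
= 0.159840 + 0.137706 = 0.297546
P(A|B) = 0.159840/0.297546 = 0.5372

P(A|B) = 0.5372


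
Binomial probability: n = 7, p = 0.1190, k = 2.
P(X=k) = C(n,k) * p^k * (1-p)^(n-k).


C(7,2) = 21
p^2 = 0.014161
(1-p)^5 = 0.530737
P = 21 * 0.014161 * 0.530737 = 0.1578

P(X=2) = 0.1578


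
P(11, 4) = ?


P(11,4) = 11!/7!
= 39916800/5040
= 7920

P(11,4) = 7920


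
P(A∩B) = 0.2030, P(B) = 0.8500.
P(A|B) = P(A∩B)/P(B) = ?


P(A|B) = 0.2030/0.8500 = 0.2388

P(A|B) = 0.2388


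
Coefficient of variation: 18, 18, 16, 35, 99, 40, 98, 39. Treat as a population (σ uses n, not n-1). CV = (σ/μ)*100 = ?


Mean = 45.3750
SD = 31.9841
CV = (31.9841/45.3750)*100 = 70.4884%

CV = 70.4884%


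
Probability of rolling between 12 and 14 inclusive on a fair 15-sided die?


Favorable outcomes (12 ≤ roll ≤ 14): 3
Total outcomes = 15
P = 3/15 = 0.2000

P = 0.2000


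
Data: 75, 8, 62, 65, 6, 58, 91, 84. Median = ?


Sorted: 6, 8, 58, 62, 65, 75, 84, 91
n = 8 (even)
Middle values: 62 and 65
Median = (62+65)/2 = 63.5000

Median = 63.5000


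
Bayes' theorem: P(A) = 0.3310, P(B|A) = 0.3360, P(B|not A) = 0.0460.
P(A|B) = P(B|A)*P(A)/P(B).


P(B) = P(B|A)*P(A) + P(B|A')*P(A')
= 0.3360*0.3310 + 0.0460*0.6690
= 0.111216 + 0.030774 = 0.141990
P(A|B) = 0.111216/0.141990 = 0.7833

P(A|B) = 0.7833


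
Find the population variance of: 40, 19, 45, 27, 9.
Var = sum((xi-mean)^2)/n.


Mean = 28.0000
Squared deviations: 144.0000, 81.0000, 289.0000, 1.0000, 361.0000
Sum = 876.0000
Variance = 876.0000/5 = 175.2000

Variance = 175.2000


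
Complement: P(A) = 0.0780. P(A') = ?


P(not A) = 1 - 0.0780 = 0.9220

P(not A) = 0.9220


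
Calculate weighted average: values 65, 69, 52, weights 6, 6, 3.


Numerator = 65*6 + 69*6 + 52*3 = 960
Denominator = 6 + 6 + 3 = 15
WM = 960/15 = 64.0000

WM = 64.0000


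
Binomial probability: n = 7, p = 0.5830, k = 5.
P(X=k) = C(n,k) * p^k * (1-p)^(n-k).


C(7,5) = 21
p^5 = 0.067351
(1-p)^2 = 0.173889
P = 21 * 0.067351 * 0.173889 = 0.2459

P(X=5) = 0.2459


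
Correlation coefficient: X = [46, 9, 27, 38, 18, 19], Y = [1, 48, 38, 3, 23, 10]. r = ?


Mean X = 26.1667, Mean Y = 20.5000
SD X = 12.562068, SD Y = 17.632829
Cov = -166.083333
r = -166.083333/(12.562068*17.632829) = -0.7498

r = -0.7498


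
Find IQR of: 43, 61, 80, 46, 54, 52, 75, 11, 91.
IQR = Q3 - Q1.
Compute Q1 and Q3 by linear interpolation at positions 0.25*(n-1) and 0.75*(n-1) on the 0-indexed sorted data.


Sorted: 11, 43, 46, 52, 54, 61, 75, 80, 91
Q1 (25th %ile) = 46.0000
Q3 (75th %ile) = 75.0000
IQR = 75.0000 - 46.0000 = 29.0000

IQR = 29.0000


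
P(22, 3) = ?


P(22,3) = 22!/19!
= 1124000727777607680000/121645100408832000
= 9240

P(22,3) = 9240


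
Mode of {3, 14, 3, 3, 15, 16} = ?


Frequencies: 3:3, 14:1, 15:1, 16:1
Max frequency = 3
Mode = 3

Mode = 3


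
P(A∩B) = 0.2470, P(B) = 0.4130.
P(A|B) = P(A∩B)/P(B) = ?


P(A|B) = 0.2470/0.4130 = 0.5981

P(A|B) = 0.5981


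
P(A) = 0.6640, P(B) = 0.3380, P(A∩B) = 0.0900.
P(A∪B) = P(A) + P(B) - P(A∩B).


P(A∪B) = 0.6640 + 0.3380 - 0.0900
= 1.0020 - 0.0900
= 0.9120

P(A∪B) = 0.9120


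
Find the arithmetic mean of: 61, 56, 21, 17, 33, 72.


Sum = 61 + 56 + 21 + 17 + 33 + 72 = 260
n = 6
Mean = 260/6 = 43.3333

Mean = 43.3333


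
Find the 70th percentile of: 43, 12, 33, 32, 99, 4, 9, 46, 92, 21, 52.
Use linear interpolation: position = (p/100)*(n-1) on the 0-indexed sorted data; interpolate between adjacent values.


Sorted: 4, 9, 12, 21, 32, 33, 43, 46, 52, 92, 99
n = 11
Index = 70/100 * 10 = 7.0000
Lower = data[7] = 46, Upper = data[8] = 52
P70 = 46 + 0*(6) = 46.0000

P70 = 46.0000


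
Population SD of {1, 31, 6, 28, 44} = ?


Mean = 22.0000
Variance = 259.6000
SD = sqrt(259.6000) = 16.1121

SD = 16.1121


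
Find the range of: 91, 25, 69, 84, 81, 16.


Max = 91, Min = 16
Range = 91 - 16 = 75

Range = 75


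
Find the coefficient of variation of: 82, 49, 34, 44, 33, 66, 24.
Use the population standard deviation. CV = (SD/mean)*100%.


Mean = 47.4286
SD = 18.8669
CV = (18.8669/47.4286)*100 = 39.7796%

CV = 39.7796%


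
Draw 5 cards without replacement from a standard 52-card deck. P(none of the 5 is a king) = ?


P(no kings) = (48/52) × (47/51) × (46/50) × (45/49) × (44/48)
= 0.6588

P = 0.6588


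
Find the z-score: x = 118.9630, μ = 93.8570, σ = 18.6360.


z = (118.9630 - 93.8570)/18.6360
= 25.1060/18.6360
= 1.3472

z = 1.3472


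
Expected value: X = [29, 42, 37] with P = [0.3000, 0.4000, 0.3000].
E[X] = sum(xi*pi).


E[X] = 29*0.3000 + 42*0.4000 + 37*0.3000
= 8.7000 + 16.8000 + 11.1000
= 36.6000

E[X] = 36.6000


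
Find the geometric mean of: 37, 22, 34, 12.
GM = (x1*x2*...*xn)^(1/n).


Product = 37 × 22 × 34 × 12 = 332112
GM = 332112^(1/4) = 24.0061

GM = 24.0061


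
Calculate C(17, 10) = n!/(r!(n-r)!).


C(17,10) = 17!/(10! × 7!)
= 355687428096000/(3628800 × 5040)
= 19448

C(17,10) = 19448


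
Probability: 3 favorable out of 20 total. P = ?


P = 3/20 = 0.1500

P = 0.1500


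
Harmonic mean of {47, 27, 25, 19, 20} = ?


Sum of reciprocals = 1/47 + 1/27 + 1/25 + 1/19 + 1/20 = 0.200945
HM = 5/0.200945 = 24.8824

HM = 24.8824


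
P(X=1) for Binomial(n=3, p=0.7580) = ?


C(3,1) = 3
p^1 = 0.758000
(1-p)^2 = 0.058564
P = 3 * 0.758000 * 0.058564 = 0.1332

P(X=1) = 0.1332


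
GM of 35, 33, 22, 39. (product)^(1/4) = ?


Product = 35 × 33 × 22 × 39 = 990990
GM = 990990^(1/4) = 31.5513

GM = 31.5513


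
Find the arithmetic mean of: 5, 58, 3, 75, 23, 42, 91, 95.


Sum = 5 + 58 + 3 + 75 + 23 + 42 + 91 + 95 = 392
n = 8
Mean = 392/8 = 49.0000

Mean = 49.0000


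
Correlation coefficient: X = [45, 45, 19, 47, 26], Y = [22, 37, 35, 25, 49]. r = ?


Mean X = 36.4000, Mean Y = 33.6000
SD X = 11.586199, SD Y = 9.583319
Cov = -69.240000
r = -69.240000/(11.586199*9.583319) = -0.6236

r = -0.6236


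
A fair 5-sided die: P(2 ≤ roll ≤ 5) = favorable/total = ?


Favorable outcomes (2 ≤ roll ≤ 5): 4
Total outcomes = 5
P = 4/5 = 0.8000

P = 0.8000


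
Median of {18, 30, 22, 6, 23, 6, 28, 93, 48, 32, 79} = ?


Sorted: 6, 6, 18, 22, 23, 28, 30, 32, 48, 79, 93
n = 11 (odd)
Middle value = 28

Median = 28


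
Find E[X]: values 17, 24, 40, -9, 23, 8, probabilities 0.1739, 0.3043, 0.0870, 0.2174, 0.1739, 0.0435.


E[X] = 17*0.1739 + 24*0.3043 + 40*0.0870 - 9*0.2174 + 23*0.1739 + 8*0.0435
= 2.9563 + 7.3032 + 3.4800 - 1.9566 + 3.9997 + 0.3480
= 16.1306

E[X] = 16.1306


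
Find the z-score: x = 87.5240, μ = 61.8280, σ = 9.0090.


z = (87.5240 - 61.8280)/9.0090
= 25.6960/9.0090
= 2.8523

z = 2.8523


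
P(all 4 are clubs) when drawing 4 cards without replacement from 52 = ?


P(all clubs) = (13/52) × (12/51) × (11/50) × (10/49)
= 0.0026

P = 0.0026


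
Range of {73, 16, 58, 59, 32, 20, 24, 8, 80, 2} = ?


Max = 80, Min = 2
Range = 80 - 2 = 78

Range = 78


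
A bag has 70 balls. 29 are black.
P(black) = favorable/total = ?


P = 29/70 = 0.4143

P = 0.4143


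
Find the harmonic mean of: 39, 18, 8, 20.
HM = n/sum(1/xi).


Sum of reciprocals = 1/39 + 1/18 + 1/8 + 1/20 = 0.256197
HM = 4/0.256197 = 15.6130

HM = 15.6130


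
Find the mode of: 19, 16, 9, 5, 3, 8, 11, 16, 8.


Frequencies: 3:1, 5:1, 8:2, 9:1, 11:1, 16:2, 19:1
Max frequency = 2
Mode = 8, 16

Mode = 8, 16


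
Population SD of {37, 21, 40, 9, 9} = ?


Mean = 23.2000
Variance = 176.1600
SD = sqrt(176.1600) = 13.2725

SD = 13.2725


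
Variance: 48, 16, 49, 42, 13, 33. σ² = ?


Mean = 33.5000
Squared deviations: 210.2500, 306.2500, 240.2500, 72.2500, 420.2500, 0.2500
Sum = 1249.5000
Variance = 1249.5000/6 = 208.2500

Variance = 208.2500


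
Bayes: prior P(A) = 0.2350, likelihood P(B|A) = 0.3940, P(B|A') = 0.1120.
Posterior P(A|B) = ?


P(B) = P(B|A)*P(A) + P(B|A')*P(A')
= 0.3940*0.2350 + 0.1120*0.7650
= 0.092590 + 0.085680 = 0.178270
P(A|B) = 0.092590/0.178270 = 0.5194

P(A|B) = 0.5194


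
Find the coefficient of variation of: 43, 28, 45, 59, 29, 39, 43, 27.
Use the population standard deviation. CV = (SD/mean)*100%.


Mean = 39.1250
SD = 10.2034
CV = (10.2034/39.1250)*100 = 26.0790%

CV = 26.0790%


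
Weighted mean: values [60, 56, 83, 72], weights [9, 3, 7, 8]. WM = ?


Numerator = 60*9 + 56*3 + 83*7 + 72*8 = 1865
Denominator = 9 + 3 + 7 + 8 = 27
WM = 1865/27 = 69.0741

WM = 69.0741


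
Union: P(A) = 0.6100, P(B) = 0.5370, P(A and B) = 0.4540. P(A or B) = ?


P(A∪B) = 0.6100 + 0.5370 - 0.4540
= 1.1470 - 0.4540
= 0.6930

P(A∪B) = 0.6930


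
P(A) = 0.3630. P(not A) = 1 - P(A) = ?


P(not A) = 1 - 0.3630 = 0.6370

P(not A) = 0.6370


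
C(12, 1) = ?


C(12,1) = 12!/(1! × 11!)
= 479001600/(1 × 39916800)
= 12

C(12,1) = 12


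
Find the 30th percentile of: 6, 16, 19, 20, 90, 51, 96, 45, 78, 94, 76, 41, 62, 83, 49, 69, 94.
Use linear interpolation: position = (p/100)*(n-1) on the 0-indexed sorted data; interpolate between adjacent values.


Sorted: 6, 16, 19, 20, 41, 45, 49, 51, 62, 69, 76, 78, 83, 90, 94, 94, 96
n = 17
Index = 30/100 * 16 = 4.8000
Lower = data[4] = 41, Upper = data[5] = 45
P30 = 41 + 0.8000*(4) = 44.2000

P30 = 44.2000


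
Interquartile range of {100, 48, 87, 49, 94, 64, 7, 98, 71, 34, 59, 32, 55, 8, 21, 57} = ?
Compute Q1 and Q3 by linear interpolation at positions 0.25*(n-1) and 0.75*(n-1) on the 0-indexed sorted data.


Sorted: 7, 8, 21, 32, 34, 48, 49, 55, 57, 59, 64, 71, 87, 94, 98, 100
Q1 (25th %ile) = 33.5000
Q3 (75th %ile) = 75.0000
IQR = 75.0000 - 33.5000 = 41.5000

IQR = 41.5000


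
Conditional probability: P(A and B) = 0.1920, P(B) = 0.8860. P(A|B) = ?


P(A|B) = 0.1920/0.8860 = 0.2167

P(A|B) = 0.2167


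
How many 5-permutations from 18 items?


P(18,5) = 18!/13!
= 6402373705728000/6227020800
= 1028160

P(18,5) = 1028160


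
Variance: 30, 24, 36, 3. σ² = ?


Mean = 23.2500
Squared deviations: 45.5625, 0.5625, 162.5625, 410.0625
Sum = 618.7500
Variance = 618.7500/4 = 154.6875

Variance = 154.6875


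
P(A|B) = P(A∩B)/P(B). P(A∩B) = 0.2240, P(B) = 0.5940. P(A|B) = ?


P(A|B) = 0.2240/0.5940 = 0.3771

P(A|B) = 0.3771


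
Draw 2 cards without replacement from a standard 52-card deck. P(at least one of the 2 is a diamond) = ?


P(at least one) = 1 - P(none)
P(none) = (39/52) × (38/51) = 0.558824
P(at least one) = 1 - 0.558824 = 0.4412

P = 0.4412


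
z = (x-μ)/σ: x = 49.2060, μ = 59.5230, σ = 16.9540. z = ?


z = (49.2060 - 59.5230)/16.9540
= -10.3170/16.9540
= -0.6085

z = -0.6085


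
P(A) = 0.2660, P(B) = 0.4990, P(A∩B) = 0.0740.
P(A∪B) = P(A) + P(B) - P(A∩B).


P(A∪B) = 0.2660 + 0.4990 - 0.0740
= 0.7650 - 0.0740
= 0.6910

P(A∪B) = 0.6910


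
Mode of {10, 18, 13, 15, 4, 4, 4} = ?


Frequencies: 4:3, 10:1, 13:1, 15:1, 18:1
Max frequency = 3
Mode = 4

Mode = 4


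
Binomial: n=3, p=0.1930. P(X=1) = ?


C(3,1) = 3
p^1 = 0.193000
(1-p)^2 = 0.651249
P = 3 * 0.193000 * 0.651249 = 0.3771

P(X=1) = 0.3771


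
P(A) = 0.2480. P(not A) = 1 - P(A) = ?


P(not A) = 1 - 0.2480 = 0.7520

P(not A) = 0.7520


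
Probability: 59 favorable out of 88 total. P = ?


P = 59/88 = 0.6705

P = 0.6705


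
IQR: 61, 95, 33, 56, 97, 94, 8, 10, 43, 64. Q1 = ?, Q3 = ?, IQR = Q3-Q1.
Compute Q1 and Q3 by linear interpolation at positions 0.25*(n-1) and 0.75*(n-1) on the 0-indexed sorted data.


Sorted: 8, 10, 33, 43, 56, 61, 64, 94, 95, 97
Q1 (25th %ile) = 35.5000
Q3 (75th %ile) = 86.5000
IQR = 86.5000 - 35.5000 = 51.0000

IQR = 51.0000


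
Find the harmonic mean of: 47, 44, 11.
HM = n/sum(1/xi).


Sum of reciprocals = 1/47 + 1/44 + 1/11 = 0.134913
HM = 3/0.134913 = 22.2366

HM = 22.2366


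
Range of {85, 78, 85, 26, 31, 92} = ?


Max = 92, Min = 26
Range = 92 - 26 = 66

Range = 66


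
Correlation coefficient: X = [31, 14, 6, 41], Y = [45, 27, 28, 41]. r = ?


Mean X = 23.0000, Mean Y = 35.2500
SD X = 13.765900, SD Y = 7.885905
Cov = 94.750000
r = 94.750000/(13.765900*7.885905) = 0.8728

r = 0.8728


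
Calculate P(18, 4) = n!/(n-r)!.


P(18,4) = 18!/14!
= 6402373705728000/87178291200
= 73440

P(18,4) = 73440


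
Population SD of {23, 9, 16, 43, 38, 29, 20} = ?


Mean = 25.4286
Variance = 124.8163
SD = sqrt(124.8163) = 11.1721

SD = 11.1721


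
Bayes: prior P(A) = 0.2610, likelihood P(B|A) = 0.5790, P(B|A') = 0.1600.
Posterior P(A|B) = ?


P(B) = P(B|A)*P(A) + P(B|A')*P(A')
= 0.5790*0.2610 + 0.1600*0.7390
= 0.151119 + 0.118240 = 0.269359
P(A|B) = 0.151119/0.269359 = 0.5610

P(A|B) = 0.5610
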